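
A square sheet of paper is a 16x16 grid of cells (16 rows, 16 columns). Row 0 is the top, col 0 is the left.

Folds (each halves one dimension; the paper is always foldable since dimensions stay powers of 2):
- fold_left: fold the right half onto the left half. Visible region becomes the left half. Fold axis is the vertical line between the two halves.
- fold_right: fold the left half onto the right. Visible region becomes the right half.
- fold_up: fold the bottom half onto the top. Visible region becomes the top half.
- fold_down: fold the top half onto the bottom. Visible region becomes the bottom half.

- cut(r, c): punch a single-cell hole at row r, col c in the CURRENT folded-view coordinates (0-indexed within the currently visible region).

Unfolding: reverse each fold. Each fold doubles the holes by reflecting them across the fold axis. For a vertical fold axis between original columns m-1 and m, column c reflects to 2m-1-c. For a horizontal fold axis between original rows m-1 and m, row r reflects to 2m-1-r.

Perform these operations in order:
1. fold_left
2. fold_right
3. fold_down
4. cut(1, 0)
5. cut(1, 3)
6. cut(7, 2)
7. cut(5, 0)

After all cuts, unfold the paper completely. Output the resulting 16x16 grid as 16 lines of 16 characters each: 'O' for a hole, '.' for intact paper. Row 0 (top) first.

Op 1 fold_left: fold axis v@8; visible region now rows[0,16) x cols[0,8) = 16x8
Op 2 fold_right: fold axis v@4; visible region now rows[0,16) x cols[4,8) = 16x4
Op 3 fold_down: fold axis h@8; visible region now rows[8,16) x cols[4,8) = 8x4
Op 4 cut(1, 0): punch at orig (9,4); cuts so far [(9, 4)]; region rows[8,16) x cols[4,8) = 8x4
Op 5 cut(1, 3): punch at orig (9,7); cuts so far [(9, 4), (9, 7)]; region rows[8,16) x cols[4,8) = 8x4
Op 6 cut(7, 2): punch at orig (15,6); cuts so far [(9, 4), (9, 7), (15, 6)]; region rows[8,16) x cols[4,8) = 8x4
Op 7 cut(5, 0): punch at orig (13,4); cuts so far [(9, 4), (9, 7), (13, 4), (15, 6)]; region rows[8,16) x cols[4,8) = 8x4
Unfold 1 (reflect across h@8): 8 holes -> [(0, 6), (2, 4), (6, 4), (6, 7), (9, 4), (9, 7), (13, 4), (15, 6)]
Unfold 2 (reflect across v@4): 16 holes -> [(0, 1), (0, 6), (2, 3), (2, 4), (6, 0), (6, 3), (6, 4), (6, 7), (9, 0), (9, 3), (9, 4), (9, 7), (13, 3), (13, 4), (15, 1), (15, 6)]
Unfold 3 (reflect across v@8): 32 holes -> [(0, 1), (0, 6), (0, 9), (0, 14), (2, 3), (2, 4), (2, 11), (2, 12), (6, 0), (6, 3), (6, 4), (6, 7), (6, 8), (6, 11), (6, 12), (6, 15), (9, 0), (9, 3), (9, 4), (9, 7), (9, 8), (9, 11), (9, 12), (9, 15), (13, 3), (13, 4), (13, 11), (13, 12), (15, 1), (15, 6), (15, 9), (15, 14)]

Answer: .O....O..O....O.
................
...OO......OO...
................
................
................
O..OO..OO..OO..O
................
................
O..OO..OO..OO..O
................
................
................
...OO......OO...
................
.O....O..O....O.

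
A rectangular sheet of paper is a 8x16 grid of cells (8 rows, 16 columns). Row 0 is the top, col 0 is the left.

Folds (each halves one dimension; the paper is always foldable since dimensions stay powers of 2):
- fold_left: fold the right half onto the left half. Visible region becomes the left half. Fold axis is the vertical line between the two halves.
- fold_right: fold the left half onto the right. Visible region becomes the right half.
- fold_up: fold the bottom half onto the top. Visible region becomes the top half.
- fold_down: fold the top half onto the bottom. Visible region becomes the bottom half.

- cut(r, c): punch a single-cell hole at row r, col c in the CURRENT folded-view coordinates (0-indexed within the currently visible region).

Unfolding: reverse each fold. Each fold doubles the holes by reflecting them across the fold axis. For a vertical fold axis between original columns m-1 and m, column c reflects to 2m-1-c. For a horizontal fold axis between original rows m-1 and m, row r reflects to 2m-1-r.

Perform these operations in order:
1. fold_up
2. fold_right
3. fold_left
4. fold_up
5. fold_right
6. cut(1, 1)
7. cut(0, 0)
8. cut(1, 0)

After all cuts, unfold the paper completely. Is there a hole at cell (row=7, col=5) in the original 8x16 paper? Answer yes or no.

Op 1 fold_up: fold axis h@4; visible region now rows[0,4) x cols[0,16) = 4x16
Op 2 fold_right: fold axis v@8; visible region now rows[0,4) x cols[8,16) = 4x8
Op 3 fold_left: fold axis v@12; visible region now rows[0,4) x cols[8,12) = 4x4
Op 4 fold_up: fold axis h@2; visible region now rows[0,2) x cols[8,12) = 2x4
Op 5 fold_right: fold axis v@10; visible region now rows[0,2) x cols[10,12) = 2x2
Op 6 cut(1, 1): punch at orig (1,11); cuts so far [(1, 11)]; region rows[0,2) x cols[10,12) = 2x2
Op 7 cut(0, 0): punch at orig (0,10); cuts so far [(0, 10), (1, 11)]; region rows[0,2) x cols[10,12) = 2x2
Op 8 cut(1, 0): punch at orig (1,10); cuts so far [(0, 10), (1, 10), (1, 11)]; region rows[0,2) x cols[10,12) = 2x2
Unfold 1 (reflect across v@10): 6 holes -> [(0, 9), (0, 10), (1, 8), (1, 9), (1, 10), (1, 11)]
Unfold 2 (reflect across h@2): 12 holes -> [(0, 9), (0, 10), (1, 8), (1, 9), (1, 10), (1, 11), (2, 8), (2, 9), (2, 10), (2, 11), (3, 9), (3, 10)]
Unfold 3 (reflect across v@12): 24 holes -> [(0, 9), (0, 10), (0, 13), (0, 14), (1, 8), (1, 9), (1, 10), (1, 11), (1, 12), (1, 13), (1, 14), (1, 15), (2, 8), (2, 9), (2, 10), (2, 11), (2, 12), (2, 13), (2, 14), (2, 15), (3, 9), (3, 10), (3, 13), (3, 14)]
Unfold 4 (reflect across v@8): 48 holes -> [(0, 1), (0, 2), (0, 5), (0, 6), (0, 9), (0, 10), (0, 13), (0, 14), (1, 0), (1, 1), (1, 2), (1, 3), (1, 4), (1, 5), (1, 6), (1, 7), (1, 8), (1, 9), (1, 10), (1, 11), (1, 12), (1, 13), (1, 14), (1, 15), (2, 0), (2, 1), (2, 2), (2, 3), (2, 4), (2, 5), (2, 6), (2, 7), (2, 8), (2, 9), (2, 10), (2, 11), (2, 12), (2, 13), (2, 14), (2, 15), (3, 1), (3, 2), (3, 5), (3, 6), (3, 9), (3, 10), (3, 13), (3, 14)]
Unfold 5 (reflect across h@4): 96 holes -> [(0, 1), (0, 2), (0, 5), (0, 6), (0, 9), (0, 10), (0, 13), (0, 14), (1, 0), (1, 1), (1, 2), (1, 3), (1, 4), (1, 5), (1, 6), (1, 7), (1, 8), (1, 9), (1, 10), (1, 11), (1, 12), (1, 13), (1, 14), (1, 15), (2, 0), (2, 1), (2, 2), (2, 3), (2, 4), (2, 5), (2, 6), (2, 7), (2, 8), (2, 9), (2, 10), (2, 11), (2, 12), (2, 13), (2, 14), (2, 15), (3, 1), (3, 2), (3, 5), (3, 6), (3, 9), (3, 10), (3, 13), (3, 14), (4, 1), (4, 2), (4, 5), (4, 6), (4, 9), (4, 10), (4, 13), (4, 14), (5, 0), (5, 1), (5, 2), (5, 3), (5, 4), (5, 5), (5, 6), (5, 7), (5, 8), (5, 9), (5, 10), (5, 11), (5, 12), (5, 13), (5, 14), (5, 15), (6, 0), (6, 1), (6, 2), (6, 3), (6, 4), (6, 5), (6, 6), (6, 7), (6, 8), (6, 9), (6, 10), (6, 11), (6, 12), (6, 13), (6, 14), (6, 15), (7, 1), (7, 2), (7, 5), (7, 6), (7, 9), (7, 10), (7, 13), (7, 14)]
Holes: [(0, 1), (0, 2), (0, 5), (0, 6), (0, 9), (0, 10), (0, 13), (0, 14), (1, 0), (1, 1), (1, 2), (1, 3), (1, 4), (1, 5), (1, 6), (1, 7), (1, 8), (1, 9), (1, 10), (1, 11), (1, 12), (1, 13), (1, 14), (1, 15), (2, 0), (2, 1), (2, 2), (2, 3), (2, 4), (2, 5), (2, 6), (2, 7), (2, 8), (2, 9), (2, 10), (2, 11), (2, 12), (2, 13), (2, 14), (2, 15), (3, 1), (3, 2), (3, 5), (3, 6), (3, 9), (3, 10), (3, 13), (3, 14), (4, 1), (4, 2), (4, 5), (4, 6), (4, 9), (4, 10), (4, 13), (4, 14), (5, 0), (5, 1), (5, 2), (5, 3), (5, 4), (5, 5), (5, 6), (5, 7), (5, 8), (5, 9), (5, 10), (5, 11), (5, 12), (5, 13), (5, 14), (5, 15), (6, 0), (6, 1), (6, 2), (6, 3), (6, 4), (6, 5), (6, 6), (6, 7), (6, 8), (6, 9), (6, 10), (6, 11), (6, 12), (6, 13), (6, 14), (6, 15), (7, 1), (7, 2), (7, 5), (7, 6), (7, 9), (7, 10), (7, 13), (7, 14)]

Answer: yes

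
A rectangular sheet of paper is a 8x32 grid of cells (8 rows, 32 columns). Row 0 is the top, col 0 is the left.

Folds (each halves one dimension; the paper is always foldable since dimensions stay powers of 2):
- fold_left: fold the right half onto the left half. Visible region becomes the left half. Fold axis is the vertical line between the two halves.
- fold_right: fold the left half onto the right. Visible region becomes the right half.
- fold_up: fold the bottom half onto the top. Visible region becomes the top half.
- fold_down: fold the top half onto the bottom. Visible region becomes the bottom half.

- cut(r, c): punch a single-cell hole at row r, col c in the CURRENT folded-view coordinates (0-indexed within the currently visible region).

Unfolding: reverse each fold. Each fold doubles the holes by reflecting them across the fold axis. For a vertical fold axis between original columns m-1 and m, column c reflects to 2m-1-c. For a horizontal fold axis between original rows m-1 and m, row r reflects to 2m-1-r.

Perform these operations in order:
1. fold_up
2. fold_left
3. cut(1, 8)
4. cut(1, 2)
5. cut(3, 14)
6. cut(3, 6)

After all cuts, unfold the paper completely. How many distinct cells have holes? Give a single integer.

Op 1 fold_up: fold axis h@4; visible region now rows[0,4) x cols[0,32) = 4x32
Op 2 fold_left: fold axis v@16; visible region now rows[0,4) x cols[0,16) = 4x16
Op 3 cut(1, 8): punch at orig (1,8); cuts so far [(1, 8)]; region rows[0,4) x cols[0,16) = 4x16
Op 4 cut(1, 2): punch at orig (1,2); cuts so far [(1, 2), (1, 8)]; region rows[0,4) x cols[0,16) = 4x16
Op 5 cut(3, 14): punch at orig (3,14); cuts so far [(1, 2), (1, 8), (3, 14)]; region rows[0,4) x cols[0,16) = 4x16
Op 6 cut(3, 6): punch at orig (3,6); cuts so far [(1, 2), (1, 8), (3, 6), (3, 14)]; region rows[0,4) x cols[0,16) = 4x16
Unfold 1 (reflect across v@16): 8 holes -> [(1, 2), (1, 8), (1, 23), (1, 29), (3, 6), (3, 14), (3, 17), (3, 25)]
Unfold 2 (reflect across h@4): 16 holes -> [(1, 2), (1, 8), (1, 23), (1, 29), (3, 6), (3, 14), (3, 17), (3, 25), (4, 6), (4, 14), (4, 17), (4, 25), (6, 2), (6, 8), (6, 23), (6, 29)]

Answer: 16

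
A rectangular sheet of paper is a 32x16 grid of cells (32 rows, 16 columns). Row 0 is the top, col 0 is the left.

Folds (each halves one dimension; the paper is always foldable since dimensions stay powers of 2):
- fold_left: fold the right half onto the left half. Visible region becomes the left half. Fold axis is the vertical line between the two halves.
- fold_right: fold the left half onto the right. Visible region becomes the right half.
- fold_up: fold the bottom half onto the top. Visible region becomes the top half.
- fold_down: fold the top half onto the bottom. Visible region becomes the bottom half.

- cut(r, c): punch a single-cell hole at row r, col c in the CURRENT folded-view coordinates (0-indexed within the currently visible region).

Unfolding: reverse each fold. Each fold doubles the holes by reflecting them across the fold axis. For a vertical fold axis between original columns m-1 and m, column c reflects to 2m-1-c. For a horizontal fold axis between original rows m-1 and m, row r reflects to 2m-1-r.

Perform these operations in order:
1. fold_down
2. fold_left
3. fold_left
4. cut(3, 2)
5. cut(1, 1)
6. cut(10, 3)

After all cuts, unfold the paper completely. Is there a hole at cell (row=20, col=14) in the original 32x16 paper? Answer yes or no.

Answer: no

Derivation:
Op 1 fold_down: fold axis h@16; visible region now rows[16,32) x cols[0,16) = 16x16
Op 2 fold_left: fold axis v@8; visible region now rows[16,32) x cols[0,8) = 16x8
Op 3 fold_left: fold axis v@4; visible region now rows[16,32) x cols[0,4) = 16x4
Op 4 cut(3, 2): punch at orig (19,2); cuts so far [(19, 2)]; region rows[16,32) x cols[0,4) = 16x4
Op 5 cut(1, 1): punch at orig (17,1); cuts so far [(17, 1), (19, 2)]; region rows[16,32) x cols[0,4) = 16x4
Op 6 cut(10, 3): punch at orig (26,3); cuts so far [(17, 1), (19, 2), (26, 3)]; region rows[16,32) x cols[0,4) = 16x4
Unfold 1 (reflect across v@4): 6 holes -> [(17, 1), (17, 6), (19, 2), (19, 5), (26, 3), (26, 4)]
Unfold 2 (reflect across v@8): 12 holes -> [(17, 1), (17, 6), (17, 9), (17, 14), (19, 2), (19, 5), (19, 10), (19, 13), (26, 3), (26, 4), (26, 11), (26, 12)]
Unfold 3 (reflect across h@16): 24 holes -> [(5, 3), (5, 4), (5, 11), (5, 12), (12, 2), (12, 5), (12, 10), (12, 13), (14, 1), (14, 6), (14, 9), (14, 14), (17, 1), (17, 6), (17, 9), (17, 14), (19, 2), (19, 5), (19, 10), (19, 13), (26, 3), (26, 4), (26, 11), (26, 12)]
Holes: [(5, 3), (5, 4), (5, 11), (5, 12), (12, 2), (12, 5), (12, 10), (12, 13), (14, 1), (14, 6), (14, 9), (14, 14), (17, 1), (17, 6), (17, 9), (17, 14), (19, 2), (19, 5), (19, 10), (19, 13), (26, 3), (26, 4), (26, 11), (26, 12)]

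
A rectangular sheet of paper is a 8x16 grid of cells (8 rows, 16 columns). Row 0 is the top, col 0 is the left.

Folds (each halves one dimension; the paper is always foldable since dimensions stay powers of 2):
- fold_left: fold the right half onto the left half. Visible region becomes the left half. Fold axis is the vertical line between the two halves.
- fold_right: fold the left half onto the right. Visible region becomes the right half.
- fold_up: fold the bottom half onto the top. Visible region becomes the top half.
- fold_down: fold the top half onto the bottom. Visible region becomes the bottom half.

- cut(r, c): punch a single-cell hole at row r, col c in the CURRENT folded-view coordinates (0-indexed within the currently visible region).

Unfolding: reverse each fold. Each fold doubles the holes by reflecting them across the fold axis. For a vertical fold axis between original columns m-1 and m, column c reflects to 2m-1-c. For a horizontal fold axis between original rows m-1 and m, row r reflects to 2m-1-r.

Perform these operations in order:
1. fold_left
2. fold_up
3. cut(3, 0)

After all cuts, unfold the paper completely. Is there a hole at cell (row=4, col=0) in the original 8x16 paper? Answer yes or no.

Answer: yes

Derivation:
Op 1 fold_left: fold axis v@8; visible region now rows[0,8) x cols[0,8) = 8x8
Op 2 fold_up: fold axis h@4; visible region now rows[0,4) x cols[0,8) = 4x8
Op 3 cut(3, 0): punch at orig (3,0); cuts so far [(3, 0)]; region rows[0,4) x cols[0,8) = 4x8
Unfold 1 (reflect across h@4): 2 holes -> [(3, 0), (4, 0)]
Unfold 2 (reflect across v@8): 4 holes -> [(3, 0), (3, 15), (4, 0), (4, 15)]
Holes: [(3, 0), (3, 15), (4, 0), (4, 15)]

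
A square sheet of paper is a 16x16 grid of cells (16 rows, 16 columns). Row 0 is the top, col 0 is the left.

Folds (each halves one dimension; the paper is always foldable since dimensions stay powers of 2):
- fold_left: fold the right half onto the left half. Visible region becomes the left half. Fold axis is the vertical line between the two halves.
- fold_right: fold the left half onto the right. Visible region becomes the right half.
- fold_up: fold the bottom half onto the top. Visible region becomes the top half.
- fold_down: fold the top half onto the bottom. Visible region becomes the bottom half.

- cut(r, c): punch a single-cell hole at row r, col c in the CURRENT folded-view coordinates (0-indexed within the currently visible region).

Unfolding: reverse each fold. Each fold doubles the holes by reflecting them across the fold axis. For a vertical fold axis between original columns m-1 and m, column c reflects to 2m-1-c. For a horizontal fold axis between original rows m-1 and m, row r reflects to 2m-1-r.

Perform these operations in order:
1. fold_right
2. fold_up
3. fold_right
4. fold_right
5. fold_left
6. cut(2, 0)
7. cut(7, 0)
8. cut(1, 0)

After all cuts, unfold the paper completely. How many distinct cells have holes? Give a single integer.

Answer: 96

Derivation:
Op 1 fold_right: fold axis v@8; visible region now rows[0,16) x cols[8,16) = 16x8
Op 2 fold_up: fold axis h@8; visible region now rows[0,8) x cols[8,16) = 8x8
Op 3 fold_right: fold axis v@12; visible region now rows[0,8) x cols[12,16) = 8x4
Op 4 fold_right: fold axis v@14; visible region now rows[0,8) x cols[14,16) = 8x2
Op 5 fold_left: fold axis v@15; visible region now rows[0,8) x cols[14,15) = 8x1
Op 6 cut(2, 0): punch at orig (2,14); cuts so far [(2, 14)]; region rows[0,8) x cols[14,15) = 8x1
Op 7 cut(7, 0): punch at orig (7,14); cuts so far [(2, 14), (7, 14)]; region rows[0,8) x cols[14,15) = 8x1
Op 8 cut(1, 0): punch at orig (1,14); cuts so far [(1, 14), (2, 14), (7, 14)]; region rows[0,8) x cols[14,15) = 8x1
Unfold 1 (reflect across v@15): 6 holes -> [(1, 14), (1, 15), (2, 14), (2, 15), (7, 14), (7, 15)]
Unfold 2 (reflect across v@14): 12 holes -> [(1, 12), (1, 13), (1, 14), (1, 15), (2, 12), (2, 13), (2, 14), (2, 15), (7, 12), (7, 13), (7, 14), (7, 15)]
Unfold 3 (reflect across v@12): 24 holes -> [(1, 8), (1, 9), (1, 10), (1, 11), (1, 12), (1, 13), (1, 14), (1, 15), (2, 8), (2, 9), (2, 10), (2, 11), (2, 12), (2, 13), (2, 14), (2, 15), (7, 8), (7, 9), (7, 10), (7, 11), (7, 12), (7, 13), (7, 14), (7, 15)]
Unfold 4 (reflect across h@8): 48 holes -> [(1, 8), (1, 9), (1, 10), (1, 11), (1, 12), (1, 13), (1, 14), (1, 15), (2, 8), (2, 9), (2, 10), (2, 11), (2, 12), (2, 13), (2, 14), (2, 15), (7, 8), (7, 9), (7, 10), (7, 11), (7, 12), (7, 13), (7, 14), (7, 15), (8, 8), (8, 9), (8, 10), (8, 11), (8, 12), (8, 13), (8, 14), (8, 15), (13, 8), (13, 9), (13, 10), (13, 11), (13, 12), (13, 13), (13, 14), (13, 15), (14, 8), (14, 9), (14, 10), (14, 11), (14, 12), (14, 13), (14, 14), (14, 15)]
Unfold 5 (reflect across v@8): 96 holes -> [(1, 0), (1, 1), (1, 2), (1, 3), (1, 4), (1, 5), (1, 6), (1, 7), (1, 8), (1, 9), (1, 10), (1, 11), (1, 12), (1, 13), (1, 14), (1, 15), (2, 0), (2, 1), (2, 2), (2, 3), (2, 4), (2, 5), (2, 6), (2, 7), (2, 8), (2, 9), (2, 10), (2, 11), (2, 12), (2, 13), (2, 14), (2, 15), (7, 0), (7, 1), (7, 2), (7, 3), (7, 4), (7, 5), (7, 6), (7, 7), (7, 8), (7, 9), (7, 10), (7, 11), (7, 12), (7, 13), (7, 14), (7, 15), (8, 0), (8, 1), (8, 2), (8, 3), (8, 4), (8, 5), (8, 6), (8, 7), (8, 8), (8, 9), (8, 10), (8, 11), (8, 12), (8, 13), (8, 14), (8, 15), (13, 0), (13, 1), (13, 2), (13, 3), (13, 4), (13, 5), (13, 6), (13, 7), (13, 8), (13, 9), (13, 10), (13, 11), (13, 12), (13, 13), (13, 14), (13, 15), (14, 0), (14, 1), (14, 2), (14, 3), (14, 4), (14, 5), (14, 6), (14, 7), (14, 8), (14, 9), (14, 10), (14, 11), (14, 12), (14, 13), (14, 14), (14, 15)]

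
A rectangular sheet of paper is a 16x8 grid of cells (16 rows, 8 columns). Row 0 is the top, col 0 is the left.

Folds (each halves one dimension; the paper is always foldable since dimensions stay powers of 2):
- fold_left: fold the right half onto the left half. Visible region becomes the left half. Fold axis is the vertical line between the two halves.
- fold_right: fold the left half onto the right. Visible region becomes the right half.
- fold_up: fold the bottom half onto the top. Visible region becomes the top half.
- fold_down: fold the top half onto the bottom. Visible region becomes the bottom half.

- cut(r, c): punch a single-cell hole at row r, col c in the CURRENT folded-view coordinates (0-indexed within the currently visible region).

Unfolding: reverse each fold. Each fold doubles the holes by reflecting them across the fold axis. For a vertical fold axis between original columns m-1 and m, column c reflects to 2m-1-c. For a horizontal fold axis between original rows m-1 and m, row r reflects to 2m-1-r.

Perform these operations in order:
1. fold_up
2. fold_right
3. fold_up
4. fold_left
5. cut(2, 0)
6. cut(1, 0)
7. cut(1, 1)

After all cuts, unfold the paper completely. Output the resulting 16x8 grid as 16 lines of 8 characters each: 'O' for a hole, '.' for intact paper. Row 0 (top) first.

Answer: ........
OOOOOOOO
O..OO..O
........
........
O..OO..O
OOOOOOOO
........
........
OOOOOOOO
O..OO..O
........
........
O..OO..O
OOOOOOOO
........

Derivation:
Op 1 fold_up: fold axis h@8; visible region now rows[0,8) x cols[0,8) = 8x8
Op 2 fold_right: fold axis v@4; visible region now rows[0,8) x cols[4,8) = 8x4
Op 3 fold_up: fold axis h@4; visible region now rows[0,4) x cols[4,8) = 4x4
Op 4 fold_left: fold axis v@6; visible region now rows[0,4) x cols[4,6) = 4x2
Op 5 cut(2, 0): punch at orig (2,4); cuts so far [(2, 4)]; region rows[0,4) x cols[4,6) = 4x2
Op 6 cut(1, 0): punch at orig (1,4); cuts so far [(1, 4), (2, 4)]; region rows[0,4) x cols[4,6) = 4x2
Op 7 cut(1, 1): punch at orig (1,5); cuts so far [(1, 4), (1, 5), (2, 4)]; region rows[0,4) x cols[4,6) = 4x2
Unfold 1 (reflect across v@6): 6 holes -> [(1, 4), (1, 5), (1, 6), (1, 7), (2, 4), (2, 7)]
Unfold 2 (reflect across h@4): 12 holes -> [(1, 4), (1, 5), (1, 6), (1, 7), (2, 4), (2, 7), (5, 4), (5, 7), (6, 4), (6, 5), (6, 6), (6, 7)]
Unfold 3 (reflect across v@4): 24 holes -> [(1, 0), (1, 1), (1, 2), (1, 3), (1, 4), (1, 5), (1, 6), (1, 7), (2, 0), (2, 3), (2, 4), (2, 7), (5, 0), (5, 3), (5, 4), (5, 7), (6, 0), (6, 1), (6, 2), (6, 3), (6, 4), (6, 5), (6, 6), (6, 7)]
Unfold 4 (reflect across h@8): 48 holes -> [(1, 0), (1, 1), (1, 2), (1, 3), (1, 4), (1, 5), (1, 6), (1, 7), (2, 0), (2, 3), (2, 4), (2, 7), (5, 0), (5, 3), (5, 4), (5, 7), (6, 0), (6, 1), (6, 2), (6, 3), (6, 4), (6, 5), (6, 6), (6, 7), (9, 0), (9, 1), (9, 2), (9, 3), (9, 4), (9, 5), (9, 6), (9, 7), (10, 0), (10, 3), (10, 4), (10, 7), (13, 0), (13, 3), (13, 4), (13, 7), (14, 0), (14, 1), (14, 2), (14, 3), (14, 4), (14, 5), (14, 6), (14, 7)]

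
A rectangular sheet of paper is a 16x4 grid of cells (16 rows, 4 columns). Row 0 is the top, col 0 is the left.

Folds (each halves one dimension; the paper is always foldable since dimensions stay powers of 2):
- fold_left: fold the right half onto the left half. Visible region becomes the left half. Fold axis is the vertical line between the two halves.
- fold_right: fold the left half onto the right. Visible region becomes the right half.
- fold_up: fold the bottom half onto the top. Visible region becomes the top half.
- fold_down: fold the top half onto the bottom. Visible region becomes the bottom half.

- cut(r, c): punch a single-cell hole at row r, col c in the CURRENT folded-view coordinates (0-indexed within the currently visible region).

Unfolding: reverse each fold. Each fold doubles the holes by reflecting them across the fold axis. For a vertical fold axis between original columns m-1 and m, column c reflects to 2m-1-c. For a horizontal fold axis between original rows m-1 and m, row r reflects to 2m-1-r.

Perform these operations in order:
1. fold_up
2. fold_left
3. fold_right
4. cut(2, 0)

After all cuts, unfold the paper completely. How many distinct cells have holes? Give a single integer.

Op 1 fold_up: fold axis h@8; visible region now rows[0,8) x cols[0,4) = 8x4
Op 2 fold_left: fold axis v@2; visible region now rows[0,8) x cols[0,2) = 8x2
Op 3 fold_right: fold axis v@1; visible region now rows[0,8) x cols[1,2) = 8x1
Op 4 cut(2, 0): punch at orig (2,1); cuts so far [(2, 1)]; region rows[0,8) x cols[1,2) = 8x1
Unfold 1 (reflect across v@1): 2 holes -> [(2, 0), (2, 1)]
Unfold 2 (reflect across v@2): 4 holes -> [(2, 0), (2, 1), (2, 2), (2, 3)]
Unfold 3 (reflect across h@8): 8 holes -> [(2, 0), (2, 1), (2, 2), (2, 3), (13, 0), (13, 1), (13, 2), (13, 3)]

Answer: 8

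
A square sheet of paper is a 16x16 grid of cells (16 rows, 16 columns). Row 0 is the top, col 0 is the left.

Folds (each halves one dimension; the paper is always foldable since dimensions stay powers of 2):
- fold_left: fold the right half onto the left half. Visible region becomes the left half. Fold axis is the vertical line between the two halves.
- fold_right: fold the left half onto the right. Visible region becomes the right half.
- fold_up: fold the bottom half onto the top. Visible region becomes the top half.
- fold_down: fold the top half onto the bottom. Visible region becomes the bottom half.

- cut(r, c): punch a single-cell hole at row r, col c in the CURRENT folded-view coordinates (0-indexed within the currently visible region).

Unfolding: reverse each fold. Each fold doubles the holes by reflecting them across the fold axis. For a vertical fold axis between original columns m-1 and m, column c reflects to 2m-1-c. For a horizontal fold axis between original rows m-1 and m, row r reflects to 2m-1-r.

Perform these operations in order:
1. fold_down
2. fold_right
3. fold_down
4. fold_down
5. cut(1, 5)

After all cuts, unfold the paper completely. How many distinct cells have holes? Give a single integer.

Op 1 fold_down: fold axis h@8; visible region now rows[8,16) x cols[0,16) = 8x16
Op 2 fold_right: fold axis v@8; visible region now rows[8,16) x cols[8,16) = 8x8
Op 3 fold_down: fold axis h@12; visible region now rows[12,16) x cols[8,16) = 4x8
Op 4 fold_down: fold axis h@14; visible region now rows[14,16) x cols[8,16) = 2x8
Op 5 cut(1, 5): punch at orig (15,13); cuts so far [(15, 13)]; region rows[14,16) x cols[8,16) = 2x8
Unfold 1 (reflect across h@14): 2 holes -> [(12, 13), (15, 13)]
Unfold 2 (reflect across h@12): 4 holes -> [(8, 13), (11, 13), (12, 13), (15, 13)]
Unfold 3 (reflect across v@8): 8 holes -> [(8, 2), (8, 13), (11, 2), (11, 13), (12, 2), (12, 13), (15, 2), (15, 13)]
Unfold 4 (reflect across h@8): 16 holes -> [(0, 2), (0, 13), (3, 2), (3, 13), (4, 2), (4, 13), (7, 2), (7, 13), (8, 2), (8, 13), (11, 2), (11, 13), (12, 2), (12, 13), (15, 2), (15, 13)]

Answer: 16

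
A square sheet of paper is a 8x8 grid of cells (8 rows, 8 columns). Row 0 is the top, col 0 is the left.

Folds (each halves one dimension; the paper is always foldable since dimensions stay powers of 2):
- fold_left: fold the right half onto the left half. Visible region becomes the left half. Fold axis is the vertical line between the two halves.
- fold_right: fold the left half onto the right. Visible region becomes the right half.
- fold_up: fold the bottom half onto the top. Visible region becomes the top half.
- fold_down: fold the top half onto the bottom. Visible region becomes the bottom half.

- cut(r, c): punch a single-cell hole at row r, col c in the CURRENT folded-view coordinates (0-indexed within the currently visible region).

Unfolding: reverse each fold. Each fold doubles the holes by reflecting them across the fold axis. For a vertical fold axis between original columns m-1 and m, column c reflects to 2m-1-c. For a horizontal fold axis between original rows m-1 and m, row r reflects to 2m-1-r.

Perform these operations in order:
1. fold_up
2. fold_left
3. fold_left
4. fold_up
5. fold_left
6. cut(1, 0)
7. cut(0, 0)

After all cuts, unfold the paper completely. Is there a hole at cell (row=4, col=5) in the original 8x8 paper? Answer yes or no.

Answer: yes

Derivation:
Op 1 fold_up: fold axis h@4; visible region now rows[0,4) x cols[0,8) = 4x8
Op 2 fold_left: fold axis v@4; visible region now rows[0,4) x cols[0,4) = 4x4
Op 3 fold_left: fold axis v@2; visible region now rows[0,4) x cols[0,2) = 4x2
Op 4 fold_up: fold axis h@2; visible region now rows[0,2) x cols[0,2) = 2x2
Op 5 fold_left: fold axis v@1; visible region now rows[0,2) x cols[0,1) = 2x1
Op 6 cut(1, 0): punch at orig (1,0); cuts so far [(1, 0)]; region rows[0,2) x cols[0,1) = 2x1
Op 7 cut(0, 0): punch at orig (0,0); cuts so far [(0, 0), (1, 0)]; region rows[0,2) x cols[0,1) = 2x1
Unfold 1 (reflect across v@1): 4 holes -> [(0, 0), (0, 1), (1, 0), (1, 1)]
Unfold 2 (reflect across h@2): 8 holes -> [(0, 0), (0, 1), (1, 0), (1, 1), (2, 0), (2, 1), (3, 0), (3, 1)]
Unfold 3 (reflect across v@2): 16 holes -> [(0, 0), (0, 1), (0, 2), (0, 3), (1, 0), (1, 1), (1, 2), (1, 3), (2, 0), (2, 1), (2, 2), (2, 3), (3, 0), (3, 1), (3, 2), (3, 3)]
Unfold 4 (reflect across v@4): 32 holes -> [(0, 0), (0, 1), (0, 2), (0, 3), (0, 4), (0, 5), (0, 6), (0, 7), (1, 0), (1, 1), (1, 2), (1, 3), (1, 4), (1, 5), (1, 6), (1, 7), (2, 0), (2, 1), (2, 2), (2, 3), (2, 4), (2, 5), (2, 6), (2, 7), (3, 0), (3, 1), (3, 2), (3, 3), (3, 4), (3, 5), (3, 6), (3, 7)]
Unfold 5 (reflect across h@4): 64 holes -> [(0, 0), (0, 1), (0, 2), (0, 3), (0, 4), (0, 5), (0, 6), (0, 7), (1, 0), (1, 1), (1, 2), (1, 3), (1, 4), (1, 5), (1, 6), (1, 7), (2, 0), (2, 1), (2, 2), (2, 3), (2, 4), (2, 5), (2, 6), (2, 7), (3, 0), (3, 1), (3, 2), (3, 3), (3, 4), (3, 5), (3, 6), (3, 7), (4, 0), (4, 1), (4, 2), (4, 3), (4, 4), (4, 5), (4, 6), (4, 7), (5, 0), (5, 1), (5, 2), (5, 3), (5, 4), (5, 5), (5, 6), (5, 7), (6, 0), (6, 1), (6, 2), (6, 3), (6, 4), (6, 5), (6, 6), (6, 7), (7, 0), (7, 1), (7, 2), (7, 3), (7, 4), (7, 5), (7, 6), (7, 7)]
Holes: [(0, 0), (0, 1), (0, 2), (0, 3), (0, 4), (0, 5), (0, 6), (0, 7), (1, 0), (1, 1), (1, 2), (1, 3), (1, 4), (1, 5), (1, 6), (1, 7), (2, 0), (2, 1), (2, 2), (2, 3), (2, 4), (2, 5), (2, 6), (2, 7), (3, 0), (3, 1), (3, 2), (3, 3), (3, 4), (3, 5), (3, 6), (3, 7), (4, 0), (4, 1), (4, 2), (4, 3), (4, 4), (4, 5), (4, 6), (4, 7), (5, 0), (5, 1), (5, 2), (5, 3), (5, 4), (5, 5), (5, 6), (5, 7), (6, 0), (6, 1), (6, 2), (6, 3), (6, 4), (6, 5), (6, 6), (6, 7), (7, 0), (7, 1), (7, 2), (7, 3), (7, 4), (7, 5), (7, 6), (7, 7)]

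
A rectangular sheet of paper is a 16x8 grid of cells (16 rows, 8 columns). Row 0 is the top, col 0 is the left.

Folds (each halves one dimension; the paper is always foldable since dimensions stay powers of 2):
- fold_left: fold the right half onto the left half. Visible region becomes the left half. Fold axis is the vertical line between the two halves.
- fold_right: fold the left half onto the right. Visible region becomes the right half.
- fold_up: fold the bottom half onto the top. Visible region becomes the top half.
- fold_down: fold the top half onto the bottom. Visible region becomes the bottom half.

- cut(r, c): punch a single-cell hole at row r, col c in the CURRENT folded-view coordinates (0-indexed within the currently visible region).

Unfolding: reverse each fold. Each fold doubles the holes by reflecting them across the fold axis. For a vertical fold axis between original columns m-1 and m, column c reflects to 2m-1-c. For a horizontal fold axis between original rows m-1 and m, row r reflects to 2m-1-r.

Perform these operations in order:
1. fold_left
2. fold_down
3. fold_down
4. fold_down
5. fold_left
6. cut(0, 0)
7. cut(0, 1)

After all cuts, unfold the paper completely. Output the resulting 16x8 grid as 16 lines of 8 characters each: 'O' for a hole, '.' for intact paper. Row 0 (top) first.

Answer: ........
OOOOOOOO
OOOOOOOO
........
........
OOOOOOOO
OOOOOOOO
........
........
OOOOOOOO
OOOOOOOO
........
........
OOOOOOOO
OOOOOOOO
........

Derivation:
Op 1 fold_left: fold axis v@4; visible region now rows[0,16) x cols[0,4) = 16x4
Op 2 fold_down: fold axis h@8; visible region now rows[8,16) x cols[0,4) = 8x4
Op 3 fold_down: fold axis h@12; visible region now rows[12,16) x cols[0,4) = 4x4
Op 4 fold_down: fold axis h@14; visible region now rows[14,16) x cols[0,4) = 2x4
Op 5 fold_left: fold axis v@2; visible region now rows[14,16) x cols[0,2) = 2x2
Op 6 cut(0, 0): punch at orig (14,0); cuts so far [(14, 0)]; region rows[14,16) x cols[0,2) = 2x2
Op 7 cut(0, 1): punch at orig (14,1); cuts so far [(14, 0), (14, 1)]; region rows[14,16) x cols[0,2) = 2x2
Unfold 1 (reflect across v@2): 4 holes -> [(14, 0), (14, 1), (14, 2), (14, 3)]
Unfold 2 (reflect across h@14): 8 holes -> [(13, 0), (13, 1), (13, 2), (13, 3), (14, 0), (14, 1), (14, 2), (14, 3)]
Unfold 3 (reflect across h@12): 16 holes -> [(9, 0), (9, 1), (9, 2), (9, 3), (10, 0), (10, 1), (10, 2), (10, 3), (13, 0), (13, 1), (13, 2), (13, 3), (14, 0), (14, 1), (14, 2), (14, 3)]
Unfold 4 (reflect across h@8): 32 holes -> [(1, 0), (1, 1), (1, 2), (1, 3), (2, 0), (2, 1), (2, 2), (2, 3), (5, 0), (5, 1), (5, 2), (5, 3), (6, 0), (6, 1), (6, 2), (6, 3), (9, 0), (9, 1), (9, 2), (9, 3), (10, 0), (10, 1), (10, 2), (10, 3), (13, 0), (13, 1), (13, 2), (13, 3), (14, 0), (14, 1), (14, 2), (14, 3)]
Unfold 5 (reflect across v@4): 64 holes -> [(1, 0), (1, 1), (1, 2), (1, 3), (1, 4), (1, 5), (1, 6), (1, 7), (2, 0), (2, 1), (2, 2), (2, 3), (2, 4), (2, 5), (2, 6), (2, 7), (5, 0), (5, 1), (5, 2), (5, 3), (5, 4), (5, 5), (5, 6), (5, 7), (6, 0), (6, 1), (6, 2), (6, 3), (6, 4), (6, 5), (6, 6), (6, 7), (9, 0), (9, 1), (9, 2), (9, 3), (9, 4), (9, 5), (9, 6), (9, 7), (10, 0), (10, 1), (10, 2), (10, 3), (10, 4), (10, 5), (10, 6), (10, 7), (13, 0), (13, 1), (13, 2), (13, 3), (13, 4), (13, 5), (13, 6), (13, 7), (14, 0), (14, 1), (14, 2), (14, 3), (14, 4), (14, 5), (14, 6), (14, 7)]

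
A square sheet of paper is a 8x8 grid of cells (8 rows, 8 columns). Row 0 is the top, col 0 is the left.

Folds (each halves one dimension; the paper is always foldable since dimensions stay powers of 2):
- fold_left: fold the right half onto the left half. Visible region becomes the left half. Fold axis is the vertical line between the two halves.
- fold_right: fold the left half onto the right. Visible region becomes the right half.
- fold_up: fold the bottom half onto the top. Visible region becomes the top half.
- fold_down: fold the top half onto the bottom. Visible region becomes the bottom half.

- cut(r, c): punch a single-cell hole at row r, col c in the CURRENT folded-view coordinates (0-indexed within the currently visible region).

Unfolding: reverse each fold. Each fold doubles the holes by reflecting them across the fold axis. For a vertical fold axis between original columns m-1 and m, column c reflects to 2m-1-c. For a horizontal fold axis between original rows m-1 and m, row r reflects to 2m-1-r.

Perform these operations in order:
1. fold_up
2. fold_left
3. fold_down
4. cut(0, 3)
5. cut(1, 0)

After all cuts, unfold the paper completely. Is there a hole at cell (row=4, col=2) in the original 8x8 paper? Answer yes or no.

Op 1 fold_up: fold axis h@4; visible region now rows[0,4) x cols[0,8) = 4x8
Op 2 fold_left: fold axis v@4; visible region now rows[0,4) x cols[0,4) = 4x4
Op 3 fold_down: fold axis h@2; visible region now rows[2,4) x cols[0,4) = 2x4
Op 4 cut(0, 3): punch at orig (2,3); cuts so far [(2, 3)]; region rows[2,4) x cols[0,4) = 2x4
Op 5 cut(1, 0): punch at orig (3,0); cuts so far [(2, 3), (3, 0)]; region rows[2,4) x cols[0,4) = 2x4
Unfold 1 (reflect across h@2): 4 holes -> [(0, 0), (1, 3), (2, 3), (3, 0)]
Unfold 2 (reflect across v@4): 8 holes -> [(0, 0), (0, 7), (1, 3), (1, 4), (2, 3), (2, 4), (3, 0), (3, 7)]
Unfold 3 (reflect across h@4): 16 holes -> [(0, 0), (0, 7), (1, 3), (1, 4), (2, 3), (2, 4), (3, 0), (3, 7), (4, 0), (4, 7), (5, 3), (5, 4), (6, 3), (6, 4), (7, 0), (7, 7)]
Holes: [(0, 0), (0, 7), (1, 3), (1, 4), (2, 3), (2, 4), (3, 0), (3, 7), (4, 0), (4, 7), (5, 3), (5, 4), (6, 3), (6, 4), (7, 0), (7, 7)]

Answer: no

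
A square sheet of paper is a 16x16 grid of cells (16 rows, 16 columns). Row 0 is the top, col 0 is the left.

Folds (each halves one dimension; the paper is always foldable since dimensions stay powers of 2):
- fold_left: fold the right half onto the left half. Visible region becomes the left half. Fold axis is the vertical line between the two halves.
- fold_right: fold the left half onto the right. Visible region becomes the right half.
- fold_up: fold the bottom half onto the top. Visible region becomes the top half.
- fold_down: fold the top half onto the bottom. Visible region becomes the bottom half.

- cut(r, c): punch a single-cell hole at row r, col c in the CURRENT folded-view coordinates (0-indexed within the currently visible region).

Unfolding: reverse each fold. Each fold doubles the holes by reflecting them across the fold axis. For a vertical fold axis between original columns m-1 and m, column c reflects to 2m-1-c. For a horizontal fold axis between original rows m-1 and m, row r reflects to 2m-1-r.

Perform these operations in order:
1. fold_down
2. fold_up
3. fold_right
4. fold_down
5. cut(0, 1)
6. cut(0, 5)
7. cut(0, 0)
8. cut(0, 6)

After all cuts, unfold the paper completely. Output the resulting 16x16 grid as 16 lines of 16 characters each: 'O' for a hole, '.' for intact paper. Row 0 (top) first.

Op 1 fold_down: fold axis h@8; visible region now rows[8,16) x cols[0,16) = 8x16
Op 2 fold_up: fold axis h@12; visible region now rows[8,12) x cols[0,16) = 4x16
Op 3 fold_right: fold axis v@8; visible region now rows[8,12) x cols[8,16) = 4x8
Op 4 fold_down: fold axis h@10; visible region now rows[10,12) x cols[8,16) = 2x8
Op 5 cut(0, 1): punch at orig (10,9); cuts so far [(10, 9)]; region rows[10,12) x cols[8,16) = 2x8
Op 6 cut(0, 5): punch at orig (10,13); cuts so far [(10, 9), (10, 13)]; region rows[10,12) x cols[8,16) = 2x8
Op 7 cut(0, 0): punch at orig (10,8); cuts so far [(10, 8), (10, 9), (10, 13)]; region rows[10,12) x cols[8,16) = 2x8
Op 8 cut(0, 6): punch at orig (10,14); cuts so far [(10, 8), (10, 9), (10, 13), (10, 14)]; region rows[10,12) x cols[8,16) = 2x8
Unfold 1 (reflect across h@10): 8 holes -> [(9, 8), (9, 9), (9, 13), (9, 14), (10, 8), (10, 9), (10, 13), (10, 14)]
Unfold 2 (reflect across v@8): 16 holes -> [(9, 1), (9, 2), (9, 6), (9, 7), (9, 8), (9, 9), (9, 13), (9, 14), (10, 1), (10, 2), (10, 6), (10, 7), (10, 8), (10, 9), (10, 13), (10, 14)]
Unfold 3 (reflect across h@12): 32 holes -> [(9, 1), (9, 2), (9, 6), (9, 7), (9, 8), (9, 9), (9, 13), (9, 14), (10, 1), (10, 2), (10, 6), (10, 7), (10, 8), (10, 9), (10, 13), (10, 14), (13, 1), (13, 2), (13, 6), (13, 7), (13, 8), (13, 9), (13, 13), (13, 14), (14, 1), (14, 2), (14, 6), (14, 7), (14, 8), (14, 9), (14, 13), (14, 14)]
Unfold 4 (reflect across h@8): 64 holes -> [(1, 1), (1, 2), (1, 6), (1, 7), (1, 8), (1, 9), (1, 13), (1, 14), (2, 1), (2, 2), (2, 6), (2, 7), (2, 8), (2, 9), (2, 13), (2, 14), (5, 1), (5, 2), (5, 6), (5, 7), (5, 8), (5, 9), (5, 13), (5, 14), (6, 1), (6, 2), (6, 6), (6, 7), (6, 8), (6, 9), (6, 13), (6, 14), (9, 1), (9, 2), (9, 6), (9, 7), (9, 8), (9, 9), (9, 13), (9, 14), (10, 1), (10, 2), (10, 6), (10, 7), (10, 8), (10, 9), (10, 13), (10, 14), (13, 1), (13, 2), (13, 6), (13, 7), (13, 8), (13, 9), (13, 13), (13, 14), (14, 1), (14, 2), (14, 6), (14, 7), (14, 8), (14, 9), (14, 13), (14, 14)]

Answer: ................
.OO...OOOO...OO.
.OO...OOOO...OO.
................
................
.OO...OOOO...OO.
.OO...OOOO...OO.
................
................
.OO...OOOO...OO.
.OO...OOOO...OO.
................
................
.OO...OOOO...OO.
.OO...OOOO...OO.
................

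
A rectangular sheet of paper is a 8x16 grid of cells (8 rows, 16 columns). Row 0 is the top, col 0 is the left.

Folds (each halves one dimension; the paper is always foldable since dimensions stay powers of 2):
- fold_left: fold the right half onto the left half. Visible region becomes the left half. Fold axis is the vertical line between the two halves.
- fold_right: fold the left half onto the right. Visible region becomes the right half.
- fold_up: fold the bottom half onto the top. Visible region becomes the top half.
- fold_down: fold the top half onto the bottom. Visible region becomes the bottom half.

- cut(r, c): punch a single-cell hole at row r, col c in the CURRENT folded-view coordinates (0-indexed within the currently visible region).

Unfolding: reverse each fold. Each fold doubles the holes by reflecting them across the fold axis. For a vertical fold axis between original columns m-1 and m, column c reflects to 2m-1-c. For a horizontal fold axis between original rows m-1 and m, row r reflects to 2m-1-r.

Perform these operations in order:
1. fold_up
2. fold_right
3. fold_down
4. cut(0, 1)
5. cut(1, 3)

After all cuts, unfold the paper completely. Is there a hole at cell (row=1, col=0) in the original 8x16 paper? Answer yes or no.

Op 1 fold_up: fold axis h@4; visible region now rows[0,4) x cols[0,16) = 4x16
Op 2 fold_right: fold axis v@8; visible region now rows[0,4) x cols[8,16) = 4x8
Op 3 fold_down: fold axis h@2; visible region now rows[2,4) x cols[8,16) = 2x8
Op 4 cut(0, 1): punch at orig (2,9); cuts so far [(2, 9)]; region rows[2,4) x cols[8,16) = 2x8
Op 5 cut(1, 3): punch at orig (3,11); cuts so far [(2, 9), (3, 11)]; region rows[2,4) x cols[8,16) = 2x8
Unfold 1 (reflect across h@2): 4 holes -> [(0, 11), (1, 9), (2, 9), (3, 11)]
Unfold 2 (reflect across v@8): 8 holes -> [(0, 4), (0, 11), (1, 6), (1, 9), (2, 6), (2, 9), (3, 4), (3, 11)]
Unfold 3 (reflect across h@4): 16 holes -> [(0, 4), (0, 11), (1, 6), (1, 9), (2, 6), (2, 9), (3, 4), (3, 11), (4, 4), (4, 11), (5, 6), (5, 9), (6, 6), (6, 9), (7, 4), (7, 11)]
Holes: [(0, 4), (0, 11), (1, 6), (1, 9), (2, 6), (2, 9), (3, 4), (3, 11), (4, 4), (4, 11), (5, 6), (5, 9), (6, 6), (6, 9), (7, 4), (7, 11)]

Answer: no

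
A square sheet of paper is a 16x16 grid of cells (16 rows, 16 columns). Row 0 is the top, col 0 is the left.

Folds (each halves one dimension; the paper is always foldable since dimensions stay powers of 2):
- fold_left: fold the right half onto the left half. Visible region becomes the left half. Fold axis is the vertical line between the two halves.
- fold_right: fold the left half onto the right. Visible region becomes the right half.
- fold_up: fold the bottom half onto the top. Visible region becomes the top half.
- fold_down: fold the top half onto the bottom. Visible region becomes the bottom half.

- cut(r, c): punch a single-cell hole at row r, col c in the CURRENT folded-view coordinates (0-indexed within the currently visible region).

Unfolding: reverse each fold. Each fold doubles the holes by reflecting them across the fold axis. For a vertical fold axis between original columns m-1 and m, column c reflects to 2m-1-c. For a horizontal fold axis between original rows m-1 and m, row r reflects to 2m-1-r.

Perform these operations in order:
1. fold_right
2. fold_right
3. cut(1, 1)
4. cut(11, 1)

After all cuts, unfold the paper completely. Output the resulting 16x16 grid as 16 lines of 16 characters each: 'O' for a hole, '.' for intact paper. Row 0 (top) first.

Answer: ................
..O..O....O..O..
................
................
................
................
................
................
................
................
................
..O..O....O..O..
................
................
................
................

Derivation:
Op 1 fold_right: fold axis v@8; visible region now rows[0,16) x cols[8,16) = 16x8
Op 2 fold_right: fold axis v@12; visible region now rows[0,16) x cols[12,16) = 16x4
Op 3 cut(1, 1): punch at orig (1,13); cuts so far [(1, 13)]; region rows[0,16) x cols[12,16) = 16x4
Op 4 cut(11, 1): punch at orig (11,13); cuts so far [(1, 13), (11, 13)]; region rows[0,16) x cols[12,16) = 16x4
Unfold 1 (reflect across v@12): 4 holes -> [(1, 10), (1, 13), (11, 10), (11, 13)]
Unfold 2 (reflect across v@8): 8 holes -> [(1, 2), (1, 5), (1, 10), (1, 13), (11, 2), (11, 5), (11, 10), (11, 13)]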